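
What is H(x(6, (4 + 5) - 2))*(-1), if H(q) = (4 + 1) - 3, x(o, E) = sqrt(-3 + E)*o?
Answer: -2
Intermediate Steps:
x(o, E) = o*sqrt(-3 + E)
H(q) = 2 (H(q) = 5 - 3 = 2)
H(x(6, (4 + 5) - 2))*(-1) = 2*(-1) = -2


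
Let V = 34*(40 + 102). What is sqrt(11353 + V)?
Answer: sqrt(16181) ≈ 127.20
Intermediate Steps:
V = 4828 (V = 34*142 = 4828)
sqrt(11353 + V) = sqrt(11353 + 4828) = sqrt(16181)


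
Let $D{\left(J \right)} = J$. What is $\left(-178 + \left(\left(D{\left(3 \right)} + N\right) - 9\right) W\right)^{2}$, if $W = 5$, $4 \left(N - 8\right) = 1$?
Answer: $\frac{444889}{16} \approx 27806.0$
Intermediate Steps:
$N = \frac{33}{4}$ ($N = 8 + \frac{1}{4} \cdot 1 = 8 + \frac{1}{4} = \frac{33}{4} \approx 8.25$)
$\left(-178 + \left(\left(D{\left(3 \right)} + N\right) - 9\right) W\right)^{2} = \left(-178 + \left(\left(3 + \frac{33}{4}\right) - 9\right) 5\right)^{2} = \left(-178 + \left(\frac{45}{4} - 9\right) 5\right)^{2} = \left(-178 + \frac{9}{4} \cdot 5\right)^{2} = \left(-178 + \frac{45}{4}\right)^{2} = \left(- \frac{667}{4}\right)^{2} = \frac{444889}{16}$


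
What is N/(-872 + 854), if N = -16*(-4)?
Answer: -32/9 ≈ -3.5556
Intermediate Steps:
N = 64
N/(-872 + 854) = 64/(-872 + 854) = 64/(-18) = -1/18*64 = -32/9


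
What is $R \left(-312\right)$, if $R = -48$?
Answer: $14976$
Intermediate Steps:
$R \left(-312\right) = \left(-48\right) \left(-312\right) = 14976$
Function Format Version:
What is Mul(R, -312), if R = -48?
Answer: 14976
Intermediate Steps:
Mul(R, -312) = Mul(-48, -312) = 14976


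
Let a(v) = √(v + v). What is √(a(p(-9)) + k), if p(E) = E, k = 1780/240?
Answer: √(267 + 108*I*√2)/6 ≈ 2.825 + 0.75091*I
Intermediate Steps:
k = 89/12 (k = 1780*(1/240) = 89/12 ≈ 7.4167)
a(v) = √2*√v (a(v) = √(2*v) = √2*√v)
√(a(p(-9)) + k) = √(√2*√(-9) + 89/12) = √(√2*(3*I) + 89/12) = √(3*I*√2 + 89/12) = √(89/12 + 3*I*√2)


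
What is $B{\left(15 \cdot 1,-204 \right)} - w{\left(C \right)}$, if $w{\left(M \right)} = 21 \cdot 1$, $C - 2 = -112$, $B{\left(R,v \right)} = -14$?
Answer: $-35$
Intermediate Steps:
$C = -110$ ($C = 2 - 112 = -110$)
$w{\left(M \right)} = 21$
$B{\left(15 \cdot 1,-204 \right)} - w{\left(C \right)} = -14 - 21 = -35$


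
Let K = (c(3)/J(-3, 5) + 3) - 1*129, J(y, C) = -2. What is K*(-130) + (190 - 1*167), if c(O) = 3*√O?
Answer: 16403 + 195*√3 ≈ 16741.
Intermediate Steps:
K = -126 - 3*√3/2 (K = ((3*√3)/(-2) + 3) - 1*129 = (-3*√3/2 + 3) - 129 = (3 - 3*√3/2) - 129 = -126 - 3*√3/2 ≈ -128.60)
K*(-130) + (190 - 1*167) = (-126 - 3*√3/2)*(-130) + (190 - 1*167) = (16380 + 195*√3) + (190 - 167) = (16380 + 195*√3) + 23 = 16403 + 195*√3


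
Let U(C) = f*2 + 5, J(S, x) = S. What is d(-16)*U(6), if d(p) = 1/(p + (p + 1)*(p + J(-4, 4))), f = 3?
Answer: 11/284 ≈ 0.038732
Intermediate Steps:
d(p) = 1/(p + (1 + p)*(-4 + p)) (d(p) = 1/(p + (p + 1)*(p - 4)) = 1/(p + (1 + p)*(-4 + p)))
U(C) = 11 (U(C) = 3*2 + 5 = 6 + 5 = 11)
d(-16)*U(6) = 11/(-4 + (-16)² - 2*(-16)) = 11/(-4 + 256 + 32) = 11/284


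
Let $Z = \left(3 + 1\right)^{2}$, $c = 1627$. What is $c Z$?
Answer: $26032$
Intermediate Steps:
$Z = 16$ ($Z = 4^{2} = 16$)
$c Z = 1627 \cdot 16 = 26032$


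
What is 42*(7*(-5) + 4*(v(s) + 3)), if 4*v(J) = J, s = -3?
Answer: -1092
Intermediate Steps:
v(J) = J/4
42*(7*(-5) + 4*(v(s) + 3)) = 42*(7*(-5) + 4*((1/4)*(-3) + 3)) = 42*(-35 + 4*(-3/4 + 3)) = 42*(-35 + 4*(9/4)) = 42*(-35 + 9) = 42*(-26) = -1092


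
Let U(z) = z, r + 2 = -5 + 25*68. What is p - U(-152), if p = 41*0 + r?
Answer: 1845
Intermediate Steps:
r = 1693 (r = -2 + (-5 + 25*68) = -2 + (-5 + 1700) = -2 + 1695 = 1693)
p = 1693 (p = 41*0 + 1693 = 0 + 1693 = 1693)
p - U(-152) = 1693 - 1*(-152) = 1693 + 152 = 1845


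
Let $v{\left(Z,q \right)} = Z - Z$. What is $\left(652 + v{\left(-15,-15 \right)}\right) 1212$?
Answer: $790224$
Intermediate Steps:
$v{\left(Z,q \right)} = 0$
$\left(652 + v{\left(-15,-15 \right)}\right) 1212 = \left(652 + 0\right) 1212 = 652 \cdot 1212 = 790224$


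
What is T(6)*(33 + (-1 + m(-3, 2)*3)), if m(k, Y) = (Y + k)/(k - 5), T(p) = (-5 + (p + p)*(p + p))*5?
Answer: 180005/8 ≈ 22501.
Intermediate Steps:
T(p) = -25 + 20*p² (T(p) = (-5 + (2*p)*(2*p))*5 = (-5 + 4*p²)*5 = -25 + 20*p²)
m(k, Y) = (Y + k)/(-5 + k)
T(6)*(33 + (-1 + m(-3, 2)*3)) = (-25 + 20*6²)*(33 + (-1 + ((2 - 3)/(-5 - 3))*3)) = (-25 + 20*36)*(33 + (-1 + (-1/(-8))*3)) = (-25 + 720)*(33 + (-1 - ⅛*(-1)*3)) = 695*(33 + (-1 + (⅛)*3)) = 695*(33 + (-1 + 3/8)) = 695*(33 - 5/8) = 695*(259/8) = 180005/8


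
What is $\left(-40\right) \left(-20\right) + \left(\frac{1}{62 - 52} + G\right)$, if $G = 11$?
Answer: $\frac{8111}{10} \approx 811.1$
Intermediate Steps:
$\left(-40\right) \left(-20\right) + \left(\frac{1}{62 - 52} + G\right) = \left(-40\right) \left(-20\right) + \left(\frac{1}{62 - 52} + 11\right) = 800 + \left(\frac{1}{10} + 11\right) = 800 + \frac{111}{10} = \frac{8111}{10}$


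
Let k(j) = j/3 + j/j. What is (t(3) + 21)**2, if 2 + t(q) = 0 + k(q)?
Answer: 441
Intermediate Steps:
k(j) = 1 + j/3 (k(j) = j*(1/3) + 1 = j/3 + 1 = 1 + j/3)
t(q) = -1 + q/3 (t(q) = -2 + (0 + (1 + q/3)) = -2 + (1 + q/3) = -1 + q/3)
(t(3) + 21)**2 = ((-1 + (1/3)*3) + 21)**2 = ((-1 + 1) + 21)**2 = (0 + 21)**2 = 21**2 = 441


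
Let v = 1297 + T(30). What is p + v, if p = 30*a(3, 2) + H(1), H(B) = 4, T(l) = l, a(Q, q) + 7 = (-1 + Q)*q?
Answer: 1241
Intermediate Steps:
a(Q, q) = -7 + q*(-1 + Q) (a(Q, q) = -7 + (-1 + Q)*q = -7 + q*(-1 + Q))
v = 1327 (v = 1297 + 30 = 1327)
p = -86 (p = 30*(-7 - 1*2 + 3*2) + 4 = 30*(-7 - 2 + 6) + 4 = 30*(-3) + 4 = -90 + 4 = -86)
p + v = -86 + 1327 = 1241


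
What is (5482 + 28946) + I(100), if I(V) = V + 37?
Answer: 34565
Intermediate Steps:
I(V) = 37 + V
(5482 + 28946) + I(100) = (5482 + 28946) + (37 + 100) = 34428 + 137 = 34565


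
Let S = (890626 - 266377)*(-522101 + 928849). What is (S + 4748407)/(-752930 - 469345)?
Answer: -253916780659/1222275 ≈ -2.0774e+5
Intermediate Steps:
S = 253912032252 (S = 624249*406748 = 253912032252)
(S + 4748407)/(-752930 - 469345) = (253912032252 + 4748407)/(-752930 - 469345) = 253916780659/(-1222275) = 253916780659*(-1/1222275) = -253916780659/1222275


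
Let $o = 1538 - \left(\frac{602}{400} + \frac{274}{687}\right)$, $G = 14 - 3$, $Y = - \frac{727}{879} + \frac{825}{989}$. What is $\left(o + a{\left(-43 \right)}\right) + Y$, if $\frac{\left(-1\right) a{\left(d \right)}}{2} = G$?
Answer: $\frac{20094855412767}{13271786600} \approx 1514.1$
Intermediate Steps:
$Y = \frac{6172}{869331}$ ($Y = \left(-727\right) \frac{1}{879} + 825 \cdot \frac{1}{989} = - \frac{727}{879} + \frac{825}{989} = \frac{6172}{869331} \approx 0.0070997$)
$G = 11$ ($G = 14 - 3 = 11$)
$a{\left(d \right)} = -22$ ($a{\left(d \right)} = \left(-2\right) 11 = -22$)
$o = \frac{211059613}{137400}$ ($o = 1538 - \left(602 \cdot \frac{1}{400} + 274 \cdot \frac{1}{687}\right) = 1538 - \left(\frac{301}{200} + \frac{274}{687}\right) = 1538 - \frac{261587}{137400} = \frac{211059613}{137400} \approx 1536.1$)
$\left(o + a{\left(-43 \right)}\right) + Y = \left(\frac{211059613}{137400} - 22\right) + \frac{6172}{869331} = \frac{208036813}{137400} + \frac{6172}{869331} = \frac{20094855412767}{13271786600}$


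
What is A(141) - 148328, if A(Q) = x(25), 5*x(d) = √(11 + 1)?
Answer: -148328 + 2*√3/5 ≈ -1.4833e+5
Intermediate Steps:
x(d) = 2*√3/5 (x(d) = √(11 + 1)/5 = √12/5 = (2*√3)/5 = 2*√3/5)
A(Q) = 2*√3/5
A(141) - 148328 = 2*√3/5 - 148328 = -148328 + 2*√3/5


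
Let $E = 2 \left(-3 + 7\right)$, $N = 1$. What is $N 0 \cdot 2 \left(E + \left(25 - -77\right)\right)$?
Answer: $0$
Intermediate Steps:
$E = 8$ ($E = 2 \cdot 4 = 8$)
$N 0 \cdot 2 \left(E + \left(25 - -77\right)\right) = 1 \cdot 0 \cdot 2 \left(8 + \left(25 - -77\right)\right) = 0 \cdot 2 \left(8 + \left(25 + 77\right)\right) = 0 \left(8 + 102\right) = 0 \cdot 110 = 0$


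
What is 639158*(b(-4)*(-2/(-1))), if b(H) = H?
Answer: -5113264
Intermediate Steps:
639158*(b(-4)*(-2/(-1))) = 639158*(-(-8)/(-1)) = 639158*(-(-8)*(-1)) = 639158*(-4*2) = 639158*(-8) = -5113264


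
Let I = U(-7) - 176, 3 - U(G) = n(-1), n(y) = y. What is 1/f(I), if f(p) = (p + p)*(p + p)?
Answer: 1/118336 ≈ 8.4505e-6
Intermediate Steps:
U(G) = 4 (U(G) = 3 - 1*(-1) = 3 + 1 = 4)
I = -172 (I = 4 - 176 = -172)
f(p) = 4*p² (f(p) = (2*p)*(2*p) = 4*p²)
1/f(I) = 1/(4*(-172)²) = 1/(4*29584) = 1/118336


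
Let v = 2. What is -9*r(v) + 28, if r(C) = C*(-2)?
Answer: 64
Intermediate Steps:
r(C) = -2*C
-9*r(v) + 28 = -(-18)*2 + 28 = -9*(-4) + 28 = 36 + 28 = 64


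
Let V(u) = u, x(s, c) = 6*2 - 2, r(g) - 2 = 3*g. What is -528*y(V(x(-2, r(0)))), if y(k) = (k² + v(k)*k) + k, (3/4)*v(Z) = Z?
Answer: -128480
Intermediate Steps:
r(g) = 2 + 3*g
x(s, c) = 10 (x(s, c) = 12 - 2 = 10)
v(Z) = 4*Z/3
y(k) = k + 7*k²/3 (y(k) = (k² + (4*k/3)*k) + k = (k² + 4*k²/3) + k = 7*k²/3 + k = k + 7*k²/3)
-528*y(V(x(-2, r(0)))) = -176*10*(3 + 7*10) = -176*10*(3 + 70) = -176*10*73 = -528*730/3 = -128480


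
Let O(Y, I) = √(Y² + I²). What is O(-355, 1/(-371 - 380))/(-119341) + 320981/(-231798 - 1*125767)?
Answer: -320981/357565 - √71078226026/89625091 ≈ -0.90066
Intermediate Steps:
O(Y, I) = √(I² + Y²)
O(-355, 1/(-371 - 380))/(-119341) + 320981/(-231798 - 1*125767) = √((1/(-371 - 380))² + (-355)²)/(-119341) + 320981/(-231798 - 1*125767) = √((1/(-751))² + 126025)*(-1/119341) + 320981/(-231798 - 125767) = √((-1/751)² + 126025)*(-1/119341) + 320981/(-357565) = √(1/564001 + 126025)*(-1/119341) + 320981*(-1/357565) = √(71078226026/564001)*(-1/119341) - 320981/357565 = (√71078226026/751)*(-1/119341) - 320981/357565 = -√71078226026/89625091 - 320981/357565 = -320981/357565 - √71078226026/89625091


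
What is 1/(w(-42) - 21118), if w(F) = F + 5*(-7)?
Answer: -1/21195 ≈ -4.7181e-5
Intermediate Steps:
w(F) = -35 + F (w(F) = F - 35 = -35 + F)
1/(w(-42) - 21118) = 1/((-35 - 42) - 21118) = 1/(-77 - 21118) = 1/(-21195) = -1/21195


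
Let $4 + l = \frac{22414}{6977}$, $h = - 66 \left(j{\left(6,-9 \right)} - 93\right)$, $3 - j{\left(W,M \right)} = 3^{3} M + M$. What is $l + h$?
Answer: $- \frac{74603578}{6977} \approx -10693.0$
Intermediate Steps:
$j{\left(W,M \right)} = 3 - 28 M$ ($j{\left(W,M \right)} = 3 - \left(3^{3} M + M\right) = 3 - \left(27 M + M\right) = 3 - 28 M$)
$h = -10692$ ($h = - 66 \left(\left(3 - -252\right) - 93\right) = - 66 \left(\left(3 + 252\right) - 93\right) = - 66 \left(255 - 93\right) = \left(-66\right) 162 = -10692$)
$l = - \frac{5494}{6977}$ ($l = -4 + \frac{22414}{6977} = - \frac{5494}{6977} \approx -0.78744$)
$l + h = - \frac{5494}{6977} - 10692 = - \frac{74603578}{6977}$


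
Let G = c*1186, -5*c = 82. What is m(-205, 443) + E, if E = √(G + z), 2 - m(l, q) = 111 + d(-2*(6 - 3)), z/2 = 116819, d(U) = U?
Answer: -103 + √5354690/5 ≈ 359.80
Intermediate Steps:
z = 233638 (z = 2*116819 = 233638)
c = -82/5 (c = -⅕*82 = -82/5 ≈ -16.400)
m(l, q) = -103 (m(l, q) = 2 - (111 - 2*(6 - 3)) = 2 - (111 - 2*3) = 2 - (111 - 6) = 2 - 1*105 = 2 - 105 = -103)
G = -97252/5 (G = -82/5*1186 = -97252/5 ≈ -19450.)
E = √5354690/5 (E = √(-97252/5 + 233638) = √(1070938/5) = √5354690/5 ≈ 462.80)
m(-205, 443) + E = -103 + √5354690/5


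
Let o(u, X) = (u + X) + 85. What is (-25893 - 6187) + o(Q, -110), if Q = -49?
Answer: -32154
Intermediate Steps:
o(u, X) = 85 + X + u (o(u, X) = (X + u) + 85 = 85 + X + u)
(-25893 - 6187) + o(Q, -110) = (-25893 - 6187) + (85 - 110 - 49) = -32080 - 74 = -32154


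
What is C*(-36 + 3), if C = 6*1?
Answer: -198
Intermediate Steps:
C = 6
C*(-36 + 3) = 6*(-36 + 3) = 6*(-33) = -198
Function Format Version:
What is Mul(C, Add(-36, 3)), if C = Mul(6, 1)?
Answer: -198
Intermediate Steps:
C = 6
Mul(C, Add(-36, 3)) = Mul(6, Add(-36, 3)) = Mul(6, -33) = -198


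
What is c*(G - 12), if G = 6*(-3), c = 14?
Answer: -420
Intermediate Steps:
G = -18
c*(G - 12) = 14*(-18 - 12) = 14*(-30) = -420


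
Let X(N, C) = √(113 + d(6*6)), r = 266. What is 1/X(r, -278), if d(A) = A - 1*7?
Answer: √142/142 ≈ 0.083918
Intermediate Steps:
d(A) = -7 + A (d(A) = A - 7 = -7 + A)
X(N, C) = √142 (X(N, C) = √(113 + (-7 + 6*6)) = √(113 + (-7 + 36)) = √(113 + 29) = √142)
1/X(r, -278) = 1/(√142) = √142/142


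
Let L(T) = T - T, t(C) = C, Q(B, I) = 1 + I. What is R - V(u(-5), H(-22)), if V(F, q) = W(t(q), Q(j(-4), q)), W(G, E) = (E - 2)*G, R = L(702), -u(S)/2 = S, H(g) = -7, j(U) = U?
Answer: -56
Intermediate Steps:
u(S) = -2*S
L(T) = 0
R = 0
W(G, E) = G*(-2 + E) (W(G, E) = (-2 + E)*G = G*(-2 + E))
V(F, q) = q*(-1 + q) (V(F, q) = q*(-2 + (1 + q)) = q*(-1 + q))
R - V(u(-5), H(-22)) = 0 - (-7)*(-1 - 7) = 0 - (-7)*(-8) = 0 - 1*56 = 0 - 56 = -56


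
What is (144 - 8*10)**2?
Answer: 4096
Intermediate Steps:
(144 - 8*10)**2 = (144 - 80)**2 = 64**2 = 4096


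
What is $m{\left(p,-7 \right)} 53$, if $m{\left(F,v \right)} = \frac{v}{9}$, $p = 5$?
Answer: $- \frac{371}{9} \approx -41.222$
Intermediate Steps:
$m{\left(F,v \right)} = \frac{v}{9}$ ($m{\left(F,v \right)} = v \frac{1}{9} = \frac{v}{9}$)
$m{\left(p,-7 \right)} 53 = \frac{1}{9} \left(-7\right) 53 = \left(- \frac{7}{9}\right) 53 = - \frac{371}{9}$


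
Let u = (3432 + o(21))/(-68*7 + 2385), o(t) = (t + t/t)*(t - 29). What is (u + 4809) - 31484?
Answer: -50919319/1909 ≈ -26673.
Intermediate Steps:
o(t) = (1 + t)*(-29 + t) (o(t) = (t + 1)*(-29 + t) = (1 + t)*(-29 + t))
u = 3256/1909 (u = (3432 + (-29 + 21² - 28*21))/(-68*7 + 2385) = (3432 + (-29 + 441 - 588))/(-476 + 2385) = (3432 - 176)/1909 = 3256*(1/1909) = 3256/1909 ≈ 1.7056)
(u + 4809) - 31484 = (3256/1909 + 4809) - 31484 = 9183637/1909 - 31484 = -50919319/1909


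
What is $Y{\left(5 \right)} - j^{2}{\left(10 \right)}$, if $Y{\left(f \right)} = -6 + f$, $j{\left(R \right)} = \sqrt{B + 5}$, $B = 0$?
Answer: $-6$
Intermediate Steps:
$j{\left(R \right)} = \sqrt{5}$ ($j{\left(R \right)} = \sqrt{0 + 5} = \sqrt{5}$)
$Y{\left(5 \right)} - j^{2}{\left(10 \right)} = \left(-6 + 5\right) - \left(\sqrt{5}\right)^{2} = -1 - 5 = -6$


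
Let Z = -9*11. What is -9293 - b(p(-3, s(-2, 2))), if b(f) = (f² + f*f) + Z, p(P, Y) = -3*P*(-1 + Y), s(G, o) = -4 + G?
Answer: -17132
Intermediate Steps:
Z = -99
p(P, Y) = -3*P*(-1 + Y)
b(f) = -99 + 2*f² (b(f) = (f² + f*f) - 99 = (f² + f²) - 99 = 2*f² - 99 = -99 + 2*f²)
-9293 - b(p(-3, s(-2, 2))) = -9293 - (-99 + 2*(3*(-3)*(1 - (-4 - 2)))²) = -9293 - (-99 + 2*(3*(-3)*(1 - 1*(-6)))²) = -9293 - (-99 + 2*(3*(-3)*(1 + 6))²) = -9293 - (-99 + 2*(3*(-3)*7)²) = -9293 - (-99 + 2*(-63)²) = -9293 - (-99 + 2*3969) = -9293 - (-99 + 7938) = -9293 - 1*7839 = -9293 - 7839 = -17132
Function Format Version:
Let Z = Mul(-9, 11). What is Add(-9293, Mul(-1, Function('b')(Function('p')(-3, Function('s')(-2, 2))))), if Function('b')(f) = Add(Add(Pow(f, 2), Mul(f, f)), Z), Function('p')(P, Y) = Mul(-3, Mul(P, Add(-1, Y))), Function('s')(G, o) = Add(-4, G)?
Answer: -17132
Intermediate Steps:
Z = -99
Function('p')(P, Y) = Mul(-3, P, Add(-1, Y))
Function('b')(f) = Add(-99, Mul(2, Pow(f, 2))) (Function('b')(f) = Add(Add(Pow(f, 2), Mul(f, f)), -99) = Add(Add(Pow(f, 2), Pow(f, 2)), -99) = Add(Mul(2, Pow(f, 2)), -99) = Add(-99, Mul(2, Pow(f, 2))))
Add(-9293, Mul(-1, Function('b')(Function('p')(-3, Function('s')(-2, 2))))) = Add(-9293, Mul(-1, Add(-99, Mul(2, Pow(Mul(3, -3, Add(1, Mul(-1, Add(-4, -2)))), 2))))) = Add(-9293, Mul(-1, Add(-99, Mul(2, Pow(Mul(3, -3, Add(1, Mul(-1, -6))), 2))))) = Add(-9293, Mul(-1, Add(-99, Mul(2, Pow(Mul(3, -3, Add(1, 6)), 2))))) = Add(-9293, Mul(-1, Add(-99, Mul(2, Pow(Mul(3, -3, 7), 2))))) = Add(-9293, Mul(-1, Add(-99, Mul(2, Pow(-63, 2))))) = Add(-9293, Mul(-1, Add(-99, Mul(2, 3969)))) = Add(-9293, Mul(-1, Add(-99, 7938))) = Add(-9293, Mul(-1, 7839)) = Add(-9293, -7839) = -17132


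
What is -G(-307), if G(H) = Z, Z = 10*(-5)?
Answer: 50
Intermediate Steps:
Z = -50
G(H) = -50
-G(-307) = -1*(-50) = 50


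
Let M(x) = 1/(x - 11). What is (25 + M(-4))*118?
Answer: 44132/15 ≈ 2942.1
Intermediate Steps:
M(x) = 1/(-11 + x)
(25 + M(-4))*118 = (25 + 1/(-11 - 4))*118 = (25 + 1/(-15))*118 = (25 - 1/15)*118 = (374/15)*118 = 44132/15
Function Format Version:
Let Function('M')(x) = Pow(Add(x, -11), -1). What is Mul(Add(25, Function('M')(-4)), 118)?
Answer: Rational(44132, 15) ≈ 2942.1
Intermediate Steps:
Function('M')(x) = Pow(Add(-11, x), -1)
Mul(Add(25, Function('M')(-4)), 118) = Mul(Add(25, Pow(Add(-11, -4), -1)), 118) = Mul(Add(25, Pow(-15, -1)), 118) = Mul(Add(25, Rational(-1, 15)), 118) = Mul(Rational(374, 15), 118) = Rational(44132, 15)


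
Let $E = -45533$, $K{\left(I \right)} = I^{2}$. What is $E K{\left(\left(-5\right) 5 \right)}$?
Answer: $-28458125$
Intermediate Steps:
$E K{\left(\left(-5\right) 5 \right)} = - 45533 \left(\left(-5\right) 5\right)^{2} = - 45533 \left(-25\right)^{2} = \left(-45533\right) 625 = -28458125$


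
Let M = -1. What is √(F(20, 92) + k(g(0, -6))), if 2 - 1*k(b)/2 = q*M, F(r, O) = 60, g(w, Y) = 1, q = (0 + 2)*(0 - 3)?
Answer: 2*√13 ≈ 7.2111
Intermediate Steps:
q = -6 (q = 2*(-3) = -6)
k(b) = -8 (k(b) = 4 - (-12)*(-1) = 4 - 2*6 = 4 - 12 = -8)
√(F(20, 92) + k(g(0, -6))) = √(60 - 8) = √52 = 2*√13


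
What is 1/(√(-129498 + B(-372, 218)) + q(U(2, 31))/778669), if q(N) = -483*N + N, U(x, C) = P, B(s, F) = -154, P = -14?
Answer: 1313614603/19652825576310569 - 606325411561*I*√32413/39305651152621138 ≈ 6.6841e-8 - 0.0027772*I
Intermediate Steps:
U(x, C) = -14
q(N) = -482*N
1/(√(-129498 + B(-372, 218)) + q(U(2, 31))/778669) = 1/(√(-129498 - 154) - 482*(-14)/778669) = 1/(√(-129652) + 6748*(1/778669)) = 1/(2*I*√32413 + 6748/778669) = 1/(6748/778669 + 2*I*√32413)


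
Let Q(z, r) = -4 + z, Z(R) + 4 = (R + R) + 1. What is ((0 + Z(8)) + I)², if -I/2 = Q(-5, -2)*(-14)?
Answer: 57121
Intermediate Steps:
Z(R) = -3 + 2*R (Z(R) = -4 + ((R + R) + 1) = -4 + (2*R + 1) = -4 + (1 + 2*R) = -3 + 2*R)
I = -252 (I = -2*(-4 - 5)*(-14) = -(-18)*(-14) = -2*126 = -252)
((0 + Z(8)) + I)² = ((0 + (-3 + 2*8)) - 252)² = ((0 + (-3 + 16)) - 252)² = ((0 + 13) - 252)² = (13 - 252)² = (-239)² = 57121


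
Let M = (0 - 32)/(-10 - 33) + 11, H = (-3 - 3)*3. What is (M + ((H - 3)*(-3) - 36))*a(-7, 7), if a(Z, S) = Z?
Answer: -11662/43 ≈ -271.21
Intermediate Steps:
H = -18 (H = -6*3 = -18)
M = 505/43 (M = -32/(-43) + 11 = -32*(-1/43) + 11 = 32/43 + 11 = 505/43 ≈ 11.744)
(M + ((H - 3)*(-3) - 36))*a(-7, 7) = (505/43 + ((-18 - 3)*(-3) - 36))*(-7) = (505/43 + (-21*(-3) - 36))*(-7) = (505/43 + (63 - 36))*(-7) = (505/43 + 27)*(-7) = (1666/43)*(-7) = -11662/43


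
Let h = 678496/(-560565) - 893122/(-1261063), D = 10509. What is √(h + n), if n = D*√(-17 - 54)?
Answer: √(-27881484952258114232690 + 583504763920305850304916525*I*√71)/235635926865 ≈ 210.42 + 210.42*I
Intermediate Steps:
h = -354973267318/706907780595 (h = 678496*(-1/560565) - 893122*(-1/1261063) = -678496/560565 + 893122/1261063 = -354973267318/706907780595 ≈ -0.50215)
n = 10509*I*√71 (n = 10509*√(-17 - 54) = 10509*√(-71) = 10509*(I*√71) = 10509*I*√71 ≈ 88550.0*I)
√(h + n) = √(-354973267318/706907780595 + 10509*I*√71)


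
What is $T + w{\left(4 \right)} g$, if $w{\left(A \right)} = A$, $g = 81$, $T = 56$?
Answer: $380$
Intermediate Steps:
$T + w{\left(4 \right)} g = 56 + 4 \cdot 81 = 56 + 324 = 380$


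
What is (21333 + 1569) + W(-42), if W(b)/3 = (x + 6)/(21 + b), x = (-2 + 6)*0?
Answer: 160308/7 ≈ 22901.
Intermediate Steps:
x = 0 (x = 4*0 = 0)
W(b) = 18/(21 + b) (W(b) = 3*((0 + 6)/(21 + b)) = 3*(6/(21 + b)) = 18/(21 + b))
(21333 + 1569) + W(-42) = (21333 + 1569) + 18/(21 - 42) = 22902 + 18/(-21) = 22902 + 18*(-1/21) = 22902 - 6/7 = 160308/7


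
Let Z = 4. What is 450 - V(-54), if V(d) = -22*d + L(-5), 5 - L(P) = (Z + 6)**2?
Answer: -643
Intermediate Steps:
L(P) = -95 (L(P) = 5 - (4 + 6)**2 = 5 - 1*10**2 = 5 - 1*100 = 5 - 100 = -95)
V(d) = -95 - 22*d (V(d) = -22*d - 95 = -95 - 22*d)
450 - V(-54) = 450 - (-95 - 22*(-54)) = 450 - (-95 + 1188) = 450 - 1*1093 = 450 - 1093 = -643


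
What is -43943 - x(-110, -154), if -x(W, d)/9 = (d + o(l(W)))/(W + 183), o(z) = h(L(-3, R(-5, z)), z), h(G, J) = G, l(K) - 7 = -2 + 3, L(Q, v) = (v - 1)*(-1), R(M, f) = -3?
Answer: -3209189/73 ≈ -43962.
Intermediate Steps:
L(Q, v) = 1 - v (L(Q, v) = (-1 + v)*(-1) = 1 - v)
l(K) = 8 (l(K) = 7 + (-2 + 3) = 7 + 1 = 8)
o(z) = 4 (o(z) = 1 - 1*(-3) = 1 + 3 = 4)
x(W, d) = -9*(4 + d)/(183 + W) (x(W, d) = -9*(d + 4)/(W + 183) = -9*(4 + d)/(183 + W))
-43943 - x(-110, -154) = -43943 - 9*(-4 - 1*(-154))/(183 - 110) = -43943 - 9*(-4 + 154)/73 = -43943 - 9*150/73 = -43943 - 1*1350/73 = -43943 - 1350/73 = -3209189/73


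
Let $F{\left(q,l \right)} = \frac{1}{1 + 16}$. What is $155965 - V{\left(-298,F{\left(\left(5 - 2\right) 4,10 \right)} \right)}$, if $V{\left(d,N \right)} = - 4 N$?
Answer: $\frac{2651409}{17} \approx 1.5597 \cdot 10^{5}$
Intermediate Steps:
$F{\left(q,l \right)} = \frac{1}{17}$
$155965 - V{\left(-298,F{\left(\left(5 - 2\right) 4,10 \right)} \right)} = 155965 - \left(-4\right) \frac{1}{17} = 155965 - - \frac{4}{17} = 155965 + \frac{4}{17} = \frac{2651409}{17}$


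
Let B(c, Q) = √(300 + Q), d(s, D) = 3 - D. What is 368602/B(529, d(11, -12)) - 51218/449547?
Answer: -51218/449547 + 368602*√35/105 ≈ 20768.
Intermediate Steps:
368602/B(529, d(11, -12)) - 51218/449547 = 368602/(√(300 + (3 - 1*(-12)))) - 51218/449547 = 368602/(√(300 + (3 + 12))) - 51218*1/449547 = 368602/(√(300 + 15)) - 51218/449547 = 368602/(√315) - 51218/449547 = 368602/((3*√35)) - 51218/449547 = 368602*(√35/105) - 51218/449547 = 368602*√35/105 - 51218/449547 = -51218/449547 + 368602*√35/105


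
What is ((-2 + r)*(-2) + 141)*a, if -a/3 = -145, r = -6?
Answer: 68295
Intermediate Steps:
a = 435 (a = -3*(-145) = 435)
((-2 + r)*(-2) + 141)*a = ((-2 - 6)*(-2) + 141)*435 = (-8*(-2) + 141)*435 = (16 + 141)*435 = 157*435 = 68295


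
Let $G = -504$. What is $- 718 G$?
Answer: $361872$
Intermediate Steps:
$- 718 G = \left(-718\right) \left(-504\right) = 361872$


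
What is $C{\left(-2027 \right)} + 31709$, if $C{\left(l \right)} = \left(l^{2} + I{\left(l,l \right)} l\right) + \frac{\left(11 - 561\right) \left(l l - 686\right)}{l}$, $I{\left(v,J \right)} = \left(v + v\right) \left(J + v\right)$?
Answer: $- \frac{67515963890288}{2027} \approx -3.3308 \cdot 10^{10}$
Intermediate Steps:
$I{\left(v,J \right)} = 2 v \left(J + v\right)$
$C{\left(l \right)} = l^{2} + 4 l^{3} + \frac{377300 - 550 l^{2}}{l}$ ($C{\left(l \right)} = \left(l^{2} + 2 l \left(l + l\right) l\right) + \frac{\left(11 - 561\right) \left(l l - 686\right)}{l} = \left(l^{2} + 2 l 2 l l\right) + \frac{\left(-550\right) \left(l^{2} - 686\right)}{l} = \left(l^{2} + 4 l^{2} l\right) + \frac{\left(-550\right) \left(-686 + l^{2}\right)}{l} = \left(l^{2} + 4 l^{3}\right) + \frac{377300 - 550 l^{2}}{l} = l^{2} + 4 l^{3} + \frac{377300 - 550 l^{2}}{l}$)
$C{\left(-2027 \right)} + 31709 = \frac{377300 + \left(-2027\right)^{2} \left(-550 - 2027 + 4 \left(-2027\right)^{2}\right)}{-2027} + 31709 = - \frac{377300 + 4108729 \left(-550 - 2027 + 4 \cdot 4108729\right)}{2027} + 31709 = - \frac{377300 + 4108729 \left(-550 - 2027 + 16434916\right)}{2027} + 31709 = - \frac{377300 + 4108729 \cdot 16432339}{2027} + 31709 = - \frac{377300 + 67516027787131}{2027} + 31709 = \left(- \frac{1}{2027}\right) 67516028164431 + 31709 = - \frac{67516028164431}{2027} + 31709 = - \frac{67515963890288}{2027}$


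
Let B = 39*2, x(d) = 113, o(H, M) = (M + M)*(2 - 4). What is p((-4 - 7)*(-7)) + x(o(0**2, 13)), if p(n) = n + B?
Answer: 268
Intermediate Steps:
o(H, M) = -4*M (o(H, M) = (2*M)*(-2) = -4*M)
B = 78
p(n) = 78 + n (p(n) = n + 78 = 78 + n)
p((-4 - 7)*(-7)) + x(o(0**2, 13)) = (78 + (-4 - 7)*(-7)) + 113 = (78 - 11*(-7)) + 113 = (78 + 77) + 113 = 155 + 113 = 268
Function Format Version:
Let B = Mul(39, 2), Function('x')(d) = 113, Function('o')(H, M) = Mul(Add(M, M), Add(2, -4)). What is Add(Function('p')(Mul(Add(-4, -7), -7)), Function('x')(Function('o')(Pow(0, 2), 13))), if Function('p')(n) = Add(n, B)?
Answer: 268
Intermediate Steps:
Function('o')(H, M) = Mul(-4, M) (Function('o')(H, M) = Mul(Mul(2, M), -2) = Mul(-4, M))
B = 78
Function('p')(n) = Add(78, n) (Function('p')(n) = Add(n, 78) = Add(78, n))
Add(Function('p')(Mul(Add(-4, -7), -7)), Function('x')(Function('o')(Pow(0, 2), 13))) = Add(Add(78, Mul(Add(-4, -7), -7)), 113) = Add(Add(78, Mul(-11, -7)), 113) = Add(Add(78, 77), 113) = Add(155, 113) = 268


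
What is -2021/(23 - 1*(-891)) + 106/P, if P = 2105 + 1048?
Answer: -6275329/2881842 ≈ -2.1775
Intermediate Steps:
P = 3153
-2021/(23 - 1*(-891)) + 106/P = -2021/(23 - 1*(-891)) + 106/3153 = -2021/(23 + 891) + 106*(1/3153) = -2021/914 + 106/3153 = -6275329/2881842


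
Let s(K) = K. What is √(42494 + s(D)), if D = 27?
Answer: √42521 ≈ 206.21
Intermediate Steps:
√(42494 + s(D)) = √(42494 + 27) = √42521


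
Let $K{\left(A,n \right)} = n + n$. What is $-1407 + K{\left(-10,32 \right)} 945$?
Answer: $59073$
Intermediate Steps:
$K{\left(A,n \right)} = 2 n$
$-1407 + K{\left(-10,32 \right)} 945 = -1407 + 2 \cdot 32 \cdot 945 = -1407 + 64 \cdot 945 = -1407 + 60480 = 59073$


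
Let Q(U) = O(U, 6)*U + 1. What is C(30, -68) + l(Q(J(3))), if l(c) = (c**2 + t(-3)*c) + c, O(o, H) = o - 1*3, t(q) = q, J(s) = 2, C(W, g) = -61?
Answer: -58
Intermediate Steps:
O(o, H) = -3 + o (O(o, H) = o - 3 = -3 + o)
Q(U) = 1 + U*(-3 + U) (Q(U) = (-3 + U)*U + 1 = U*(-3 + U) + 1 = 1 + U*(-3 + U))
l(c) = c**2 - 2*c (l(c) = (c**2 - 3*c) + c = c**2 - 2*c)
C(30, -68) + l(Q(J(3))) = -61 + (1 + 2*(-3 + 2))*(-2 + (1 + 2*(-3 + 2))) = -61 + (1 + 2*(-1))*(-2 + (1 + 2*(-1))) = -61 + (1 - 2)*(-2 + (1 - 2)) = -61 - (-2 - 1) = -61 - 1*(-3) = -61 + 3 = -58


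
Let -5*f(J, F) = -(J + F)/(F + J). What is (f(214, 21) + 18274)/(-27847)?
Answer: -91371/139235 ≈ -0.65624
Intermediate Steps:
f(J, F) = ⅕ (f(J, F) = -(-1)*(J + F)/(F + J)/5 = -(-1)*(F + J)/(F + J)/5 = -(-1)/5 = -⅕*(-1) = ⅕)
(f(214, 21) + 18274)/(-27847) = (⅕ + 18274)/(-27847) = (91371/5)*(-1/27847) = -91371/139235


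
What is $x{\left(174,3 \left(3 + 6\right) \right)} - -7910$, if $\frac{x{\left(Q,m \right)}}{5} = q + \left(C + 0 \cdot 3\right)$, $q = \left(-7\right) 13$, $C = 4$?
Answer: $7475$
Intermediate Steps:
$q = -91$
$x{\left(Q,m \right)} = -435$ ($x{\left(Q,m \right)} = 5 \left(-91 + \left(4 + 0 \cdot 3\right)\right) = 5 \left(-91 + \left(4 + 0\right)\right) = 5 \left(-91 + 4\right) = 5 \left(-87\right) = -435$)
$x{\left(174,3 \left(3 + 6\right) \right)} - -7910 = -435 - -7910 = -435 + 7910 = 7475$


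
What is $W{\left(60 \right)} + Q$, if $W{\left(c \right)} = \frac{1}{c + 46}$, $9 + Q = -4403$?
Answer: $- \frac{467671}{106} \approx -4412.0$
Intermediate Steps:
$Q = -4412$ ($Q = -9 - 4403 = -4412$)
$W{\left(c \right)} = \frac{1}{46 + c}$
$W{\left(60 \right)} + Q = \frac{1}{46 + 60} - 4412 = \frac{1}{106} - 4412 = - \frac{467671}{106}$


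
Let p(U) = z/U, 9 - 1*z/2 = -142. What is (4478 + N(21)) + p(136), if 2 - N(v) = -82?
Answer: 310367/68 ≈ 4564.2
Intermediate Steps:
z = 302 (z = 18 - 2*(-142) = 18 + 284 = 302)
p(U) = 302/U
N(v) = 84 (N(v) = 2 - 1*(-82) = 2 + 82 = 84)
(4478 + N(21)) + p(136) = (4478 + 84) + 302/136 = 4562 + 302*(1/136) = 4562 + 151/68 = 310367/68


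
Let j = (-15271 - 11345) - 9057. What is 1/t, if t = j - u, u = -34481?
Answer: -1/1192 ≈ -0.00083893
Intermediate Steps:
j = -35673 (j = -26616 - 9057 = -35673)
t = -1192 (t = -35673 - 1*(-34481) = -35673 + 34481 = -1192)
1/t = 1/(-1192) = -1/1192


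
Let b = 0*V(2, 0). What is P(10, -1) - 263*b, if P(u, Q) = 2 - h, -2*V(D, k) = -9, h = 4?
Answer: -2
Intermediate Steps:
V(D, k) = 9/2 (V(D, k) = -½*(-9) = 9/2)
b = 0 (b = 0*(9/2) = 0)
P(u, Q) = -2 (P(u, Q) = 2 - 1*4 = 2 - 4 = -2)
P(10, -1) - 263*b = -2 - 263*0 = -2 + 0 = -2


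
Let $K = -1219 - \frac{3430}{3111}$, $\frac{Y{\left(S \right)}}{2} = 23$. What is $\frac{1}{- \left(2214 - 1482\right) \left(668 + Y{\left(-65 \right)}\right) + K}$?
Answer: $- \frac{3111}{1629753667} \approx -1.9089 \cdot 10^{-6}$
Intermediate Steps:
$Y{\left(S \right)} = 46$ ($Y{\left(S \right)} = 2 \cdot 23 = 46$)
$K = - \frac{3795739}{3111}$ ($K = -1219 - 3430 \cdot \frac{1}{3111} = -1219 - \frac{3430}{3111} = - \frac{3795739}{3111} \approx -1220.1$)
$\frac{1}{- \left(2214 - 1482\right) \left(668 + Y{\left(-65 \right)}\right) + K} = \frac{1}{- \left(2214 - 1482\right) \left(668 + 46\right) - \frac{3795739}{3111}} = \frac{1}{- 732 \cdot 714 - \frac{3795739}{3111}} = \frac{1}{\left(-1\right) 522648 - \frac{3795739}{3111}} = \frac{1}{-522648 - \frac{3795739}{3111}} = \frac{1}{- \frac{1629753667}{3111}} = - \frac{3111}{1629753667}$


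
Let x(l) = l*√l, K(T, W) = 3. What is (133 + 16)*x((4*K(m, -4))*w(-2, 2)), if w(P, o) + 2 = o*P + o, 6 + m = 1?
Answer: -28608*I*√3 ≈ -49551.0*I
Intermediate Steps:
m = -5 (m = -6 + 1 = -5)
w(P, o) = -2 + o + P*o (w(P, o) = -2 + (o*P + o) = -2 + (P*o + o) = -2 + (o + P*o) = -2 + o + P*o)
x(l) = l^(3/2)
(133 + 16)*x((4*K(m, -4))*w(-2, 2)) = (133 + 16)*((4*3)*(-2 + 2 - 2*2))^(3/2) = 149*(12*(-2 + 2 - 4))^(3/2) = 149*(12*(-4))^(3/2) = 149*(-48)^(3/2) = 149*(-192*I*√3) = -28608*I*√3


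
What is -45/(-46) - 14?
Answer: -599/46 ≈ -13.022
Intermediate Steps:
-45/(-46) - 14 = -45*(-1/46) - 14 = 45/46 - 14 = -599/46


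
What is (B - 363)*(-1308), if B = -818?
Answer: 1544748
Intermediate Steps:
(B - 363)*(-1308) = (-818 - 363)*(-1308) = -1181*(-1308) = 1544748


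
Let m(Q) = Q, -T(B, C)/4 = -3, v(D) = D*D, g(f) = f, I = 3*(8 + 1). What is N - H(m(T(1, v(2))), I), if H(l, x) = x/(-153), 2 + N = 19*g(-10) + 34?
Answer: -2683/17 ≈ -157.82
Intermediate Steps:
I = 27 (I = 3*9 = 27)
v(D) = D**2
T(B, C) = 12 (T(B, C) = -4*(-3) = 12)
N = -158 (N = -2 + (19*(-10) + 34) = -2 + (-190 + 34) = -2 - 156 = -158)
H(l, x) = -x/153 (H(l, x) = x*(-1/153) = -x/153)
N - H(m(T(1, v(2))), I) = -158 - (-1)*27/153 = -158 - 1*(-3/17) = -158 + 3/17 = -2683/17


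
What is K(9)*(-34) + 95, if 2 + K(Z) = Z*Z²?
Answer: -24623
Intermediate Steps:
K(Z) = -2 + Z³ (K(Z) = -2 + Z*Z² = -2 + Z³)
K(9)*(-34) + 95 = (-2 + 9³)*(-34) + 95 = (-2 + 729)*(-34) + 95 = 727*(-34) + 95 = -24718 + 95 = -24623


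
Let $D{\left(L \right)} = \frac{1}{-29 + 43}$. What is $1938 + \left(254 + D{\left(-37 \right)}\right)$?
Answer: $\frac{30689}{14} \approx 2192.1$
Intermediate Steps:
$D{\left(L \right)} = \frac{1}{14}$
$1938 + \left(254 + D{\left(-37 \right)}\right) = 1938 + \left(254 + \frac{1}{14}\right) = 1938 + \frac{3557}{14} = \frac{30689}{14}$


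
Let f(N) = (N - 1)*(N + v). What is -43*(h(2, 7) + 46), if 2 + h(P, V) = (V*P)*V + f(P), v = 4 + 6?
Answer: -6622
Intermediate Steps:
v = 10
f(N) = (-1 + N)*(10 + N) (f(N) = (N - 1)*(N + 10) = (-1 + N)*(10 + N))
h(P, V) = -12 + P**2 + 9*P + P*V**2 (h(P, V) = -2 + ((V*P)*V + (-10 + P**2 + 9*P)) = -2 + ((P*V)*V + (-10 + P**2 + 9*P)) = -2 + (P*V**2 + (-10 + P**2 + 9*P)) = -2 + (-10 + P**2 + 9*P + P*V**2) = -12 + P**2 + 9*P + P*V**2)
-43*(h(2, 7) + 46) = -43*((-12 + 2**2 + 9*2 + 2*7**2) + 46) = -43*((-12 + 4 + 18 + 2*49) + 46) = -43*((-12 + 4 + 18 + 98) + 46) = -43*(108 + 46) = -43*154 = -6622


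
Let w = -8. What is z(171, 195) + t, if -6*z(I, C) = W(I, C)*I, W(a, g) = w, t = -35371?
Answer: -35143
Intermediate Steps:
W(a, g) = -8
z(I, C) = 4*I/3 (z(I, C) = -(-4)*I/3 = 4*I/3)
z(171, 195) + t = (4/3)*171 - 35371 = 228 - 35371 = -35143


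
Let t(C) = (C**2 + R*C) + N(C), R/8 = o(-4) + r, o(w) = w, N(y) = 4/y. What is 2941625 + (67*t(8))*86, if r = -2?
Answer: 1100666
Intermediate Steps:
R = -48 (R = 8*(-4 - 2) = 8*(-6) = -48)
t(C) = C**2 - 48*C + 4/C (t(C) = (C**2 - 48*C) + 4/C = C**2 - 48*C + 4/C)
2941625 + (67*t(8))*86 = 2941625 + (67*((4 + 8**2*(-48 + 8))/8))*86 = 2941625 + (67*((4 + 64*(-40))/8))*86 = 2941625 + (67*((4 - 2560)/8))*86 = 2941625 + (67*((1/8)*(-2556)))*86 = 2941625 + (67*(-639/2))*86 = 2941625 - 42813/2*86 = 2941625 - 1840959 = 1100666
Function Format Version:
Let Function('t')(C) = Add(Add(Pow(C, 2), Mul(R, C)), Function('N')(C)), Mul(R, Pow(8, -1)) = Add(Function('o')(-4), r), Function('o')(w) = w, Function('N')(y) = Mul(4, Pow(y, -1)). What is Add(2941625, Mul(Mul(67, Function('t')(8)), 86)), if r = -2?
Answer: 1100666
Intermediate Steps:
R = -48 (R = Mul(8, Add(-4, -2)) = Mul(8, -6) = -48)
Function('t')(C) = Add(Pow(C, 2), Mul(-48, C), Mul(4, Pow(C, -1))) (Function('t')(C) = Add(Add(Pow(C, 2), Mul(-48, C)), Mul(4, Pow(C, -1))) = Add(Pow(C, 2), Mul(-48, C), Mul(4, Pow(C, -1))))
Add(2941625, Mul(Mul(67, Function('t')(8)), 86)) = Add(2941625, Mul(Mul(67, Mul(Pow(8, -1), Add(4, Mul(Pow(8, 2), Add(-48, 8))))), 86)) = Add(2941625, Mul(Mul(67, Mul(Rational(1, 8), Add(4, Mul(64, -40)))), 86)) = Add(2941625, Mul(Mul(67, Mul(Rational(1, 8), Add(4, -2560))), 86)) = Add(2941625, Mul(Mul(67, Mul(Rational(1, 8), -2556)), 86)) = Add(2941625, Mul(Mul(67, Rational(-639, 2)), 86)) = Add(2941625, Mul(Rational(-42813, 2), 86)) = Add(2941625, -1840959) = 1100666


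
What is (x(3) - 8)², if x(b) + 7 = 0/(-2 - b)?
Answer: 225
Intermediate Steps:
x(b) = -7 (x(b) = -7 + 0/(-2 - b) = -7 + 0 = -7)
(x(3) - 8)² = (-7 - 8)² = (-15)² = 225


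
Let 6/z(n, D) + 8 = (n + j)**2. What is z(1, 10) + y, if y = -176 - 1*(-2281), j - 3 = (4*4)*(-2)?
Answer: 816743/388 ≈ 2105.0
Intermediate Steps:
j = -29 (j = 3 + (4*4)*(-2) = 3 + 16*(-2) = 3 - 32 = -29)
z(n, D) = 6/(-8 + (-29 + n)**2) (z(n, D) = 6/(-8 + (n - 29)**2) = 6/(-8 + (-29 + n)**2))
y = 2105 (y = -176 + 2281 = 2105)
z(1, 10) + y = 6/(-8 + (-29 + 1)**2) + 2105 = 6/(-8 + (-28)**2) + 2105 = 6/(-8 + 784) + 2105 = 6/776 + 2105 = 6*(1/776) + 2105 = 3/388 + 2105 = 816743/388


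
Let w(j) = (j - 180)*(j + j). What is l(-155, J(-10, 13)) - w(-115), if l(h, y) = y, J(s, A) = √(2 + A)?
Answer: -67850 + √15 ≈ -67846.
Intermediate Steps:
w(j) = 2*j*(-180 + j) (w(j) = (-180 + j)*(2*j) = 2*j*(-180 + j))
l(-155, J(-10, 13)) - w(-115) = √(2 + 13) - 2*(-115)*(-180 - 115) = √15 - 2*(-115)*(-295) = √15 - 1*67850 = √15 - 67850 = -67850 + √15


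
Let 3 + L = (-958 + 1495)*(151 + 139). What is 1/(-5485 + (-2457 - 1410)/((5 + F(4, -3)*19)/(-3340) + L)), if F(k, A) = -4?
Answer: -520128251/2852916372515 ≈ -0.00018231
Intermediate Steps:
L = 155727 (L = -3 + (-958 + 1495)*(151 + 139) = -3 + 537*290 = -3 + 155730 = 155727)
1/(-5485 + (-2457 - 1410)/((5 + F(4, -3)*19)/(-3340) + L)) = 1/(-5485 + (-2457 - 1410)/((5 - 4*19)/(-3340) + 155727)) = 1/(-5485 - 3867/((5 - 76)*(-1/3340) + 155727)) = 1/(-5485 - 3867/(-71*(-1/3340) + 155727)) = 1/(-5485 - 3867/(71/3340 + 155727)) = 1/(-5485 - 3867/520128251/3340) = 1/(-5485 - 3867*3340/520128251) = 1/(-5485 - 12915780/520128251) = 1/(-2852916372515/520128251) = -520128251/2852916372515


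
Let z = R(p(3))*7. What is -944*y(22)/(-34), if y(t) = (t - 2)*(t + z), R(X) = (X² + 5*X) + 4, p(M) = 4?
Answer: 2850880/17 ≈ 1.6770e+5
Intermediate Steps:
R(X) = 4 + X² + 5*X
z = 280 (z = (4 + 4² + 5*4)*7 = (4 + 16 + 20)*7 = 40*7 = 280)
y(t) = (-2 + t)*(280 + t) (y(t) = (t - 2)*(t + 280) = (-2 + t)*(280 + t))
-944*y(22)/(-34) = -944*(-560 + 22² + 278*22)/(-34) = -944*(-560 + 484 + 6116)*(-1)/34 = -5701760*(-1)/34 = -944*(-3020/17) = 2850880/17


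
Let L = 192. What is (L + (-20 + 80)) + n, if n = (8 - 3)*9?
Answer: 297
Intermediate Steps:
n = 45 (n = 5*9 = 45)
(L + (-20 + 80)) + n = (192 + (-20 + 80)) + 45 = (192 + 60) + 45 = 252 + 45 = 297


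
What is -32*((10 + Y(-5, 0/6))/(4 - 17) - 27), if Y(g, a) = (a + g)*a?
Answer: 11552/13 ≈ 888.62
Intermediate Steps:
Y(g, a) = a*(a + g)
-32*((10 + Y(-5, 0/6))/(4 - 17) - 27) = -32*((10 + (0/6)*(0/6 - 5))/(4 - 17) - 27) = -32*((10 + (0*(⅙))*(0*(⅙) - 5))/(-13) - 27) = -32*((10 + 0*(0 - 5))*(-1/13) - 27) = -32*((10 + 0*(-5))*(-1/13) - 27) = -32*((10 + 0)*(-1/13) - 27) = -32*(10*(-1/13) - 27) = -32*(-10/13 - 27) = -32*(-361/13) = 11552/13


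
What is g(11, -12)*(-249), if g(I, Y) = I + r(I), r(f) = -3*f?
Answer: 5478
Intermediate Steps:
g(I, Y) = -2*I (g(I, Y) = I - 3*I = -2*I)
g(11, -12)*(-249) = -2*11*(-249) = -22*(-249) = 5478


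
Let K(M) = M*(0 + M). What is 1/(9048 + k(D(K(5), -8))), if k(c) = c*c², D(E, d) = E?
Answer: 1/24673 ≈ 4.0530e-5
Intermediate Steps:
K(M) = M² (K(M) = M*M = M²)
k(c) = c³
1/(9048 + k(D(K(5), -8))) = 1/(9048 + (5²)³) = 1/(9048 + 25³) = 1/(9048 + 15625) = 1/24673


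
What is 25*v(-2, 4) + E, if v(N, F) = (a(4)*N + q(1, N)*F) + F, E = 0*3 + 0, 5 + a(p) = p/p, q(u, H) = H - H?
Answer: 300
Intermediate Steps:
q(u, H) = 0
a(p) = -4 (a(p) = -5 + p/p = -5 + 1 = -4)
E = 0 (E = 0 + 0 = 0)
v(N, F) = F - 4*N (v(N, F) = (-4*N + 0*F) + F = (-4*N + 0) + F = -4*N + F = F - 4*N)
25*v(-2, 4) + E = 25*(4 - 4*(-2)) + 0 = 25*(4 + 8) + 0 = 25*12 + 0 = 300 + 0 = 300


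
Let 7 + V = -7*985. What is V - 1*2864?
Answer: -9766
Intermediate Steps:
V = -6902 (V = -7 - 7*985 = -7 - 6895 = -6902)
V - 1*2864 = -6902 - 1*2864 = -6902 - 2864 = -9766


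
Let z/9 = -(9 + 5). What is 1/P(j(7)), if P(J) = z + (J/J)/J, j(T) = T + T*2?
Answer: -21/2645 ≈ -0.0079395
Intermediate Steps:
z = -126 (z = 9*(-(9 + 5)) = 9*(-1*14) = 9*(-14) = -126)
j(T) = 3*T (j(T) = T + 2*T = 3*T)
P(J) = -126 + 1/J (P(J) = -126 + (J/J)/J = -126 + 1/J)
1/P(j(7)) = 1/(-126 + 1/(3*7)) = 1/(-126 + 1/21) = 1/(-2645/21) = -21/2645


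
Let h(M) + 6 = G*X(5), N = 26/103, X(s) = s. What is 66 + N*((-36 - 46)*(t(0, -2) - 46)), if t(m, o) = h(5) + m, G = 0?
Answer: 117662/103 ≈ 1142.3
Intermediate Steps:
N = 26/103 (N = 26*(1/103) = 26/103 ≈ 0.25243)
h(M) = -6 (h(M) = -6 + 0*5 = -6 + 0 = -6)
t(m, o) = -6 + m
66 + N*((-36 - 46)*(t(0, -2) - 46)) = 66 + 26*((-36 - 46)*((-6 + 0) - 46))/103 = 66 + 26*(-82*(-6 - 46))/103 = 66 + 26*(-82*(-52))/103 = 66 + (26/103)*4264 = 66 + 110864/103 = 117662/103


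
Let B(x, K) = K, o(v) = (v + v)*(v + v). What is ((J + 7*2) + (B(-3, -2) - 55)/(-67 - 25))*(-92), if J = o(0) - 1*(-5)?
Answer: -1805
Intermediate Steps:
o(v) = 4*v**2 (o(v) = (2*v)*(2*v) = 4*v**2)
J = 5 (J = 4*0**2 - 1*(-5) = 4*0 + 5 = 0 + 5 = 5)
((J + 7*2) + (B(-3, -2) - 55)/(-67 - 25))*(-92) = ((5 + 7*2) + (-2 - 55)/(-67 - 25))*(-92) = ((5 + 14) - 57/(-92))*(-92) = (19 - 57*(-1/92))*(-92) = (19 + 57/92)*(-92) = (1805/92)*(-92) = -1805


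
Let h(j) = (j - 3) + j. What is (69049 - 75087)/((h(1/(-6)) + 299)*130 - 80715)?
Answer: 18114/126835 ≈ 0.14282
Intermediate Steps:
h(j) = -3 + 2*j (h(j) = (-3 + j) + j = -3 + 2*j)
(69049 - 75087)/((h(1/(-6)) + 299)*130 - 80715) = (69049 - 75087)/(((-3 + 2/(-6)) + 299)*130 - 80715) = -6038/(((-3 + 2*(-⅙)) + 299)*130 - 80715) = -6038/(((-3 - ⅓) + 299)*130 - 80715) = -6038/((-10/3 + 299)*130 - 80715) = -6038/((887/3)*130 - 80715) = -6038/(115310/3 - 80715) = -6038/(-126835/3) = -6038*(-3/126835) = 18114/126835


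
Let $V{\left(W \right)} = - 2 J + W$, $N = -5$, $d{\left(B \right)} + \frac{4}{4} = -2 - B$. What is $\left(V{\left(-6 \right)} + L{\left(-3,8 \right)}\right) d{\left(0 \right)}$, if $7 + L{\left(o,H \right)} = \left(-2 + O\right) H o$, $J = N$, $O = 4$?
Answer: $153$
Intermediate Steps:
$d{\left(B \right)} = -3 - B$ ($d{\left(B \right)} = -1 - \left(2 + B\right) = -3 - B$)
$J = -5$
$L{\left(o,H \right)} = -7 + 2 H o$ ($L{\left(o,H \right)} = -7 + \left(-2 + 4\right) H o = -7 + 2 H o$)
$V{\left(W \right)} = 10 + W$ ($V{\left(W \right)} = \left(-2\right) \left(-5\right) + W = 10 + W$)
$\left(V{\left(-6 \right)} + L{\left(-3,8 \right)}\right) d{\left(0 \right)} = \left(\left(10 - 6\right) + \left(-7 + 2 \cdot 8 \left(-3\right)\right)\right) \left(-3 - 0\right) = \left(4 - 55\right) \left(-3 + 0\right) = \left(4 - 55\right) \left(-3\right) = \left(-51\right) \left(-3\right) = 153$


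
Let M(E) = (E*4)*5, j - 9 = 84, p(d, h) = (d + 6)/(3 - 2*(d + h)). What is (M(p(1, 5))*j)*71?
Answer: -308140/3 ≈ -1.0271e+5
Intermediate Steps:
p(d, h) = (6 + d)/(3 - 2*d - 2*h) (p(d, h) = (6 + d)/(3 + (-2*d - 2*h)) = (6 + d)/(3 - 2*d - 2*h))
j = 93 (j = 9 + 84 = 93)
M(E) = 20*E (M(E) = (4*E)*5 = 20*E)
(M(p(1, 5))*j)*71 = ((20*((-6 - 1*1)/(-3 + 2*1 + 2*5)))*93)*71 = ((20*((-6 - 1)/(-3 + 2 + 10)))*93)*71 = ((20*(-7/9))*93)*71 = -140/9*93*71 = -4340/3*71 = -308140/3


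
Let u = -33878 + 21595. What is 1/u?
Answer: -1/12283 ≈ -8.1413e-5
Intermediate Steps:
u = -12283
1/u = 1/(-12283) = -1/12283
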